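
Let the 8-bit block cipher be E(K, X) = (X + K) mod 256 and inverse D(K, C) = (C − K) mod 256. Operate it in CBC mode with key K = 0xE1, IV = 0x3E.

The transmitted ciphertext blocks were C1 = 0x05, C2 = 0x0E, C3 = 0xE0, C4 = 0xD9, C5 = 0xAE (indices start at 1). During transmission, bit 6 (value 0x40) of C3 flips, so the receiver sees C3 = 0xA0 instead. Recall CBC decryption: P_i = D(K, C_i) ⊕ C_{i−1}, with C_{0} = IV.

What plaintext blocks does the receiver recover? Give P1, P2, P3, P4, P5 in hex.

P1 = 0x1A, P2 = 0x28, P3 = 0xB1, P4 = 0x58, P5 = 0x14

Only C3 changed, to 0xA0. In CBC, a change in C_i garbles P_i and flips the same bit in P_{i+1}. Decrypting the received ciphertext:
P1: D(K, 0x05) = 0x24; 0x24 ⊕ 0x3E = 0x1A.
P2: D(K, 0x0E) = 0x2D; 0x2D ⊕ 0x05 = 0x28.
P3: D(K, 0xA0) = 0xBF; 0xBF ⊕ 0x0E = 0xB1.
P4: D(K, 0xD9) = 0xF8; 0xF8 ⊕ 0xA0 = 0x58.
P5: D(K, 0xAE) = 0xCD; 0xCD ⊕ 0xD9 = 0x14.
Blocks that differ from the original plaintext: P3, P4.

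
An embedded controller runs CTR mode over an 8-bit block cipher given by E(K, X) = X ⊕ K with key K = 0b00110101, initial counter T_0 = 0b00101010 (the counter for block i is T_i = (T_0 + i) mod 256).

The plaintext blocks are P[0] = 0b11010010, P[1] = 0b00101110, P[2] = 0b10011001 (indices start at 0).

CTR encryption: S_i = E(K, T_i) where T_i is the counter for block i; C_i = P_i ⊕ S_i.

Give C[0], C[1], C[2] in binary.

C[0]: T = 0b00101010, S = E(K, T) = 0b00011111; 0b11010010 ⊕ 0b00011111 = 0b11001101.
C[1]: T = 0b00101011, S = E(K, T) = 0b00011110; 0b00101110 ⊕ 0b00011110 = 0b00110000.
C[2]: T = 0b00101100, S = E(K, T) = 0b00011001; 0b10011001 ⊕ 0b00011001 = 0b10000000.

C[0] = 0b11001101, C[1] = 0b00110000, C[2] = 0b10000000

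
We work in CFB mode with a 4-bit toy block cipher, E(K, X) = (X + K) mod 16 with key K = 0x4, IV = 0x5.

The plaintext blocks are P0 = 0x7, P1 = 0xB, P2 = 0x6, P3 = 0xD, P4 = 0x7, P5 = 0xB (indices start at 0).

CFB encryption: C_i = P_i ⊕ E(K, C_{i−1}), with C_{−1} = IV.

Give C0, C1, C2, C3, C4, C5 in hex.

C0 = 0xE, C1 = 0x9, C2 = 0xB, C3 = 0x2, C4 = 0x1, C5 = 0xE

C0: E(K, 0x5) = 0x9; 0x7 ⊕ 0x9 = 0xE.
C1: E(K, 0xE) = 0x2; 0xB ⊕ 0x2 = 0x9.
C2: E(K, 0x9) = 0xD; 0x6 ⊕ 0xD = 0xB.
C3: E(K, 0xB) = 0xF; 0xD ⊕ 0xF = 0x2.
C4: E(K, 0x2) = 0x6; 0x7 ⊕ 0x6 = 0x1.
C5: E(K, 0x1) = 0x5; 0xB ⊕ 0x5 = 0xE.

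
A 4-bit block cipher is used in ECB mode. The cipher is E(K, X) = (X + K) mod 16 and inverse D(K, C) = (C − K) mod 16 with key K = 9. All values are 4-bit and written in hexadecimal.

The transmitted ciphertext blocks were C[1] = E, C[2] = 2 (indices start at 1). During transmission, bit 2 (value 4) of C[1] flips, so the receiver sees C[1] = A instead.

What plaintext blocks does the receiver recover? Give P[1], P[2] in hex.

P[1] = 1, P[2] = 9

ECB decryption: P_i = D(K, C_i).
Only C[1] changed, to A. In ECB, a change in C_i affects only P_i. Decrypting the received ciphertext:
P[1]: D(K, A) = 1.
P[2]: D(K, 2) = 9.
Blocks that differ from the original plaintext: P[1].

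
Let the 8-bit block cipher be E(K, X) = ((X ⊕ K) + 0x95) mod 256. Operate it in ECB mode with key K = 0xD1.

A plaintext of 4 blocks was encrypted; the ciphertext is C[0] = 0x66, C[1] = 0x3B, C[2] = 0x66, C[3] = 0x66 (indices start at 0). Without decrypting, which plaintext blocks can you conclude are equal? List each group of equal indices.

ECB encrypts each block independently with the same key, so equal ciphertext blocks imply equal plaintext blocks.
C[0] = C[2] = C[3] = 0x66, so P[0] = P[2] = P[3].

P[0] = P[2] = P[3]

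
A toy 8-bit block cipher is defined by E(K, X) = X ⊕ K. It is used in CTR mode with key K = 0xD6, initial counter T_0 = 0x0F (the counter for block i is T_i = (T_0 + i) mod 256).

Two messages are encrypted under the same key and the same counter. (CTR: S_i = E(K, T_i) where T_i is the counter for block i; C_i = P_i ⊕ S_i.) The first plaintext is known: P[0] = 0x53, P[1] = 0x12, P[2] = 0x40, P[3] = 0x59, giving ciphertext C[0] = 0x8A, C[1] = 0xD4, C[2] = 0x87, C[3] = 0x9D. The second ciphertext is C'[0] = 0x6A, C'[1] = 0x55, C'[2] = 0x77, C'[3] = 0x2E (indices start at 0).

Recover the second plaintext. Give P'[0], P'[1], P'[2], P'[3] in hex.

P'[0] = 0xB3, P'[1] = 0x93, P'[2] = 0xB0, P'[3] = 0xEA

In CTR with a reused counter, both messages share the same keystream S_i, so C_i ⊕ C'_i = P_i ⊕ P'_i and thus P'_i = P_i ⊕ C_i ⊕ C'_i.
P'[0]: 0x53 ⊕ 0x8A ⊕ 0x6A = 0xB3.
P'[1]: 0x12 ⊕ 0xD4 ⊕ 0x55 = 0x93.
P'[2]: 0x40 ⊕ 0x87 ⊕ 0x77 = 0xB0.
P'[3]: 0x59 ⊕ 0x9D ⊕ 0x2E = 0xEA.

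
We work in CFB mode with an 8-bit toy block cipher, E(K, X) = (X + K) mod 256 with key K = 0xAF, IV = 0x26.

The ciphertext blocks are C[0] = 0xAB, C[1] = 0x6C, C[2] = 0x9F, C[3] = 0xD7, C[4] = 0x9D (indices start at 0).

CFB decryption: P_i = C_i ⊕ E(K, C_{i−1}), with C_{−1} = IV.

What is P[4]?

P[4] = 0x1B

P[4]: E(K, 0xD7) = 0x86; 0x9D ⊕ 0x86 = 0x1B.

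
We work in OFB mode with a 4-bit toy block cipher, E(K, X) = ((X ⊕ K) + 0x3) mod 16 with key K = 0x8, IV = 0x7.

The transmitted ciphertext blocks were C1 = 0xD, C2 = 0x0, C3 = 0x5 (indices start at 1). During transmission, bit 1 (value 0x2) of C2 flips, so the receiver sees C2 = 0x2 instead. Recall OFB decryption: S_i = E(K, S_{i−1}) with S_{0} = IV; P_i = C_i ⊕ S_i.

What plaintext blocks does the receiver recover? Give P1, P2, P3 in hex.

P1 = 0xF, P2 = 0xF, P3 = 0xD

Only C2 changed, to 0x2. In OFB, a change in C_i flips the same bit in P_i only; the keystream is unaffected. Decrypting the received ciphertext:
P1: S = E(K, 0x7) = 0x2; 0xD ⊕ 0x2 = 0xF.
P2: S = E(K, 0x2) = 0xD; 0x2 ⊕ 0xD = 0xF.
P3: S = E(K, 0xD) = 0x8; 0x5 ⊕ 0x8 = 0xD.
Blocks that differ from the original plaintext: P2.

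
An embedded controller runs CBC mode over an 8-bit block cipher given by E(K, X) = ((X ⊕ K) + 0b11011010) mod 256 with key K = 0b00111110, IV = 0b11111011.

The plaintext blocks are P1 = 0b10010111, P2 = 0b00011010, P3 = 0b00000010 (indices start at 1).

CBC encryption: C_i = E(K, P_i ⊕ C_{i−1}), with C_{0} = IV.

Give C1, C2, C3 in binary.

C1 = 0b00101100, C2 = 0b11100010, C3 = 0b10111000

C1: P1 ⊕ 0b11111011 = 0b01101100; E(K, 0b01101100) = 0b00101100.
C2: P2 ⊕ 0b00101100 = 0b00110110; E(K, 0b00110110) = 0b11100010.
C3: P3 ⊕ 0b11100010 = 0b11100000; E(K, 0b11100000) = 0b10111000.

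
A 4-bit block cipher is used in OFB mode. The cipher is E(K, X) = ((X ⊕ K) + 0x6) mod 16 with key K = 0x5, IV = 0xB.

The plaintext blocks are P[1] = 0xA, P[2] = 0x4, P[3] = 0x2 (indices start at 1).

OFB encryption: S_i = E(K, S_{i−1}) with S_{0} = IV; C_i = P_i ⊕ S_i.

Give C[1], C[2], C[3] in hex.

C[1]: S = E(K, 0xB) = 0x4; 0xA ⊕ 0x4 = 0xE.
C[2]: S = E(K, 0x4) = 0x7; 0x4 ⊕ 0x7 = 0x3.
C[3]: S = E(K, 0x7) = 0x8; 0x2 ⊕ 0x8 = 0xA.

C[1] = 0xE, C[2] = 0x3, C[3] = 0xA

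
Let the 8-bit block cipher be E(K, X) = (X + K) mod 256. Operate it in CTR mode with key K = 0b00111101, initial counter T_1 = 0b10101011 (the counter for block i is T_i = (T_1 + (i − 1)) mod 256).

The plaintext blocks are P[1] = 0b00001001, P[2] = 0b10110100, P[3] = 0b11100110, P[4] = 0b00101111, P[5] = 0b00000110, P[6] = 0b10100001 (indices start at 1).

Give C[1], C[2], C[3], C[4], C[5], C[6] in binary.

CTR encryption: S_i = E(K, T_i) where T_i is the counter for block i; C_i = P_i ⊕ S_i.
C[1]: T = 0b10101011, S = E(K, T) = 0b11101000; 0b00001001 ⊕ 0b11101000 = 0b11100001.
C[2]: T = 0b10101100, S = E(K, T) = 0b11101001; 0b10110100 ⊕ 0b11101001 = 0b01011101.
C[3]: T = 0b10101101, S = E(K, T) = 0b11101010; 0b11100110 ⊕ 0b11101010 = 0b00001100.
C[4]: T = 0b10101110, S = E(K, T) = 0b11101011; 0b00101111 ⊕ 0b11101011 = 0b11000100.
C[5]: T = 0b10101111, S = E(K, T) = 0b11101100; 0b00000110 ⊕ 0b11101100 = 0b11101010.
C[6]: T = 0b10110000, S = E(K, T) = 0b11101101; 0b10100001 ⊕ 0b11101101 = 0b01001100.

C[1] = 0b11100001, C[2] = 0b01011101, C[3] = 0b00001100, C[4] = 0b11000100, C[5] = 0b11101010, C[6] = 0b01001100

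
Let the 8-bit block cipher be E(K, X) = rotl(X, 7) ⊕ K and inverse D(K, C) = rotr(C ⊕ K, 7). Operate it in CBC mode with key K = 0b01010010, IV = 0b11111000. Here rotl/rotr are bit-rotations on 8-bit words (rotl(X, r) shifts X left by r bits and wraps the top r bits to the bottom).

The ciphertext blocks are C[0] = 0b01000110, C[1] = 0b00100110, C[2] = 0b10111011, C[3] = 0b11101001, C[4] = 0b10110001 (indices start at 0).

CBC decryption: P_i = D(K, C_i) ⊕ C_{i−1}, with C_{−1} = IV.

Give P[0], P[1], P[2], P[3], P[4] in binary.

P[0]: D(K, 0b01000110) = 0b00101000; 0b00101000 ⊕ 0b11111000 = 0b11010000.
P[1]: D(K, 0b00100110) = 0b11101000; 0b11101000 ⊕ 0b01000110 = 0b10101110.
P[2]: D(K, 0b10111011) = 0b11010011; 0b11010011 ⊕ 0b00100110 = 0b11110101.
P[3]: D(K, 0b11101001) = 0b01110111; 0b01110111 ⊕ 0b10111011 = 0b11001100.
P[4]: D(K, 0b10110001) = 0b11000111; 0b11000111 ⊕ 0b11101001 = 0b00101110.

P[0] = 0b11010000, P[1] = 0b10101110, P[2] = 0b11110101, P[3] = 0b11001100, P[4] = 0b00101110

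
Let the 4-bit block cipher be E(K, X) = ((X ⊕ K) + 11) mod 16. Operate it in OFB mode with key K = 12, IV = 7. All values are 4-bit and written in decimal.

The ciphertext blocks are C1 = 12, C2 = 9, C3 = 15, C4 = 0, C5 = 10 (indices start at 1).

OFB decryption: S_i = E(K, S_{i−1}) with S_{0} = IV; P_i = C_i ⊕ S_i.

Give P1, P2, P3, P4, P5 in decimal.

P1 = 10, P2 = 12, P3 = 11, P4 = 3, P5 = 0

P1: S = E(K, 7) = 6; 12 ⊕ 6 = 10.
P2: S = E(K, 6) = 5; 9 ⊕ 5 = 12.
P3: S = E(K, 5) = 4; 15 ⊕ 4 = 11.
P4: S = E(K, 4) = 3; 0 ⊕ 3 = 3.
P5: S = E(K, 3) = 10; 10 ⊕ 10 = 0.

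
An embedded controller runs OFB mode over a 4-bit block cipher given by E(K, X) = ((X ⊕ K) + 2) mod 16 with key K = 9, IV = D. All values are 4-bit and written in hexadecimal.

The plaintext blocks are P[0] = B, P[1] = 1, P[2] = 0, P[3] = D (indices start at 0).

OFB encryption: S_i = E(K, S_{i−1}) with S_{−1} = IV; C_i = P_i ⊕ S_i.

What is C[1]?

C[0]: S = E(K, D) = 6; B ⊕ 6 = D.
C[1]: S = E(K, 6) = 1; 1 ⊕ 1 = 0.

C[1] = 0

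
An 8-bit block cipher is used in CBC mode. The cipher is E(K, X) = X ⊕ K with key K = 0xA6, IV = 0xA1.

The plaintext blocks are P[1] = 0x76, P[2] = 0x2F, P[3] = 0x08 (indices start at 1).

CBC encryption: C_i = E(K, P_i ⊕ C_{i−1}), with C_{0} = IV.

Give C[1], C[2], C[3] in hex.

C[1]: P[1] ⊕ 0xA1 = 0xD7; E(K, 0xD7) = 0x71.
C[2]: P[2] ⊕ 0x71 = 0x5E; E(K, 0x5E) = 0xF8.
C[3]: P[3] ⊕ 0xF8 = 0xF0; E(K, 0xF0) = 0x56.

C[1] = 0x71, C[2] = 0xF8, C[3] = 0x56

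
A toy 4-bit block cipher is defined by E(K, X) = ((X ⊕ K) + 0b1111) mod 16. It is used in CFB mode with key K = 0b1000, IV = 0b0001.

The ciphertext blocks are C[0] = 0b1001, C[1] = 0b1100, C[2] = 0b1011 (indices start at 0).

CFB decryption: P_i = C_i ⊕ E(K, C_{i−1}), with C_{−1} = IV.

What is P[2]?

P[2] = 0b1000

P[2]: E(K, 0b1100) = 0b0011; 0b1011 ⊕ 0b0011 = 0b1000.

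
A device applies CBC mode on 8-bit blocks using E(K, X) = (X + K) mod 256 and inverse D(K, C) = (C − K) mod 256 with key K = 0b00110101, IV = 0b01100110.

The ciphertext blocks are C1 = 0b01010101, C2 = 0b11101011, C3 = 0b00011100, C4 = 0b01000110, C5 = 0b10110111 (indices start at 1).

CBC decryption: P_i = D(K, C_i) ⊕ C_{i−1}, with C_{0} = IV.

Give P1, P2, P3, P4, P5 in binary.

P1: D(K, 0b01010101) = 0b00100000; 0b00100000 ⊕ 0b01100110 = 0b01000110.
P2: D(K, 0b11101011) = 0b10110110; 0b10110110 ⊕ 0b01010101 = 0b11100011.
P3: D(K, 0b00011100) = 0b11100111; 0b11100111 ⊕ 0b11101011 = 0b00001100.
P4: D(K, 0b01000110) = 0b00010001; 0b00010001 ⊕ 0b00011100 = 0b00001101.
P5: D(K, 0b10110111) = 0b10000010; 0b10000010 ⊕ 0b01000110 = 0b11000100.

P1 = 0b01000110, P2 = 0b11100011, P3 = 0b00001100, P4 = 0b00001101, P5 = 0b11000100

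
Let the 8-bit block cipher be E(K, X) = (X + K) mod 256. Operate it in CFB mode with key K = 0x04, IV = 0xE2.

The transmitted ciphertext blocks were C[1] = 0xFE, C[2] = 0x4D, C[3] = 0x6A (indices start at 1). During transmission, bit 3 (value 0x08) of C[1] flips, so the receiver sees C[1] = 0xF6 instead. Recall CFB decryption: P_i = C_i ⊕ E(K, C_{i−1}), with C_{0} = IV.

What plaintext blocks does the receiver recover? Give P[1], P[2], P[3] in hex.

Only C[1] changed, to 0xF6. In CFB, a change in C_i flips the same bit in P_i and garbles P_{i+1}. Decrypting the received ciphertext:
P[1]: E(K, 0xE2) = 0xE6; 0xF6 ⊕ 0xE6 = 0x10.
P[2]: E(K, 0xF6) = 0xFA; 0x4D ⊕ 0xFA = 0xB7.
P[3]: E(K, 0x4D) = 0x51; 0x6A ⊕ 0x51 = 0x3B.
Blocks that differ from the original plaintext: P[1], P[2].

P[1] = 0x10, P[2] = 0xB7, P[3] = 0x3B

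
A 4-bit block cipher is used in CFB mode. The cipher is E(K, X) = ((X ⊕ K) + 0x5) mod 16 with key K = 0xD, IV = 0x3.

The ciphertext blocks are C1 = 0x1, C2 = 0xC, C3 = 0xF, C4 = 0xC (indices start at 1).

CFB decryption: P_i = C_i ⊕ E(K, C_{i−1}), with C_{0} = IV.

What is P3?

P3 = 0x9

P3: E(K, 0xC) = 0x6; 0xF ⊕ 0x6 = 0x9.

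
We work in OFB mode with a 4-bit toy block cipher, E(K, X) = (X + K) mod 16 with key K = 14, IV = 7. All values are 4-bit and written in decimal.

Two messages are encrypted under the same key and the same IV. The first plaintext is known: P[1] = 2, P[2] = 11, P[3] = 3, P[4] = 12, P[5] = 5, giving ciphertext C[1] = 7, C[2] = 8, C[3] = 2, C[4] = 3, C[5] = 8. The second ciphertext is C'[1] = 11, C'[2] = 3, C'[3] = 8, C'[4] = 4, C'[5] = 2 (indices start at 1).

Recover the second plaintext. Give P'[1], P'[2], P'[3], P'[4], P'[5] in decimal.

P'[1] = 14, P'[2] = 0, P'[3] = 9, P'[4] = 11, P'[5] = 15

In OFB with a reused IV, both messages share the same keystream S_i, so C_i ⊕ C'_i = P_i ⊕ P'_i and thus P'_i = P_i ⊕ C_i ⊕ C'_i.
P'[1]: 2 ⊕ 7 ⊕ 11 = 14.
P'[2]: 11 ⊕ 8 ⊕ 3 = 0.
P'[3]: 3 ⊕ 2 ⊕ 8 = 9.
P'[4]: 12 ⊕ 3 ⊕ 4 = 11.
P'[5]: 5 ⊕ 8 ⊕ 2 = 15.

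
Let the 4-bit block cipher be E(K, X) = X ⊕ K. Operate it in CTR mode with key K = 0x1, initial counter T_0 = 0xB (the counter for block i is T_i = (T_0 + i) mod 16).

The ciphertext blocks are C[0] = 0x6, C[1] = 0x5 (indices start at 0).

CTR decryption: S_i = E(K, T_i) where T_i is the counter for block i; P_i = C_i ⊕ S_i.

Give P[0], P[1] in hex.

P[0] = 0xC, P[1] = 0x8

P[0]: T = 0xB, S = E(K, T) = 0xA; 0x6 ⊕ 0xA = 0xC.
P[1]: T = 0xC, S = E(K, T) = 0xD; 0x5 ⊕ 0xD = 0x8.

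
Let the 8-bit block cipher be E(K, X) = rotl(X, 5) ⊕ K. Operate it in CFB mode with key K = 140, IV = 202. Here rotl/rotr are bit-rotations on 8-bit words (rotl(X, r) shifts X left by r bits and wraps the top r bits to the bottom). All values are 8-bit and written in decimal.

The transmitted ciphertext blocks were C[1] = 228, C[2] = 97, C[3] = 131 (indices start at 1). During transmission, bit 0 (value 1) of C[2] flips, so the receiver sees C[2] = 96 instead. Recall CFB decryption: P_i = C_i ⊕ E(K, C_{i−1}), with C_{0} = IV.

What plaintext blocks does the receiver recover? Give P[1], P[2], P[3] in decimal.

Only C[2] changed, to 96. In CFB, a change in C_i flips the same bit in P_i and garbles P_{i+1}. Decrypting the received ciphertext:
P[1]: E(K, 202) = 213; 228 ⊕ 213 = 49.
P[2]: E(K, 228) = 16; 96 ⊕ 16 = 112.
P[3]: E(K, 96) = 128; 131 ⊕ 128 = 3.
Blocks that differ from the original plaintext: P[2], P[3].

P[1] = 49, P[2] = 112, P[3] = 3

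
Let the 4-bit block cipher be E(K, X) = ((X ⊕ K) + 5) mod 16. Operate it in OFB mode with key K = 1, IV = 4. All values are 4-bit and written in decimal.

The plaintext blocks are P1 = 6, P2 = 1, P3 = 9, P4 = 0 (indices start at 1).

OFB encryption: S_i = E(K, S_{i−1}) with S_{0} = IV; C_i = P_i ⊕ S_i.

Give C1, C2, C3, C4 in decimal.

C1 = 12, C2 = 1, C3 = 15, C4 = 12

C1: S = E(K, 4) = 10; 6 ⊕ 10 = 12.
C2: S = E(K, 10) = 0; 1 ⊕ 0 = 1.
C3: S = E(K, 0) = 6; 9 ⊕ 6 = 15.
C4: S = E(K, 6) = 12; 0 ⊕ 12 = 12.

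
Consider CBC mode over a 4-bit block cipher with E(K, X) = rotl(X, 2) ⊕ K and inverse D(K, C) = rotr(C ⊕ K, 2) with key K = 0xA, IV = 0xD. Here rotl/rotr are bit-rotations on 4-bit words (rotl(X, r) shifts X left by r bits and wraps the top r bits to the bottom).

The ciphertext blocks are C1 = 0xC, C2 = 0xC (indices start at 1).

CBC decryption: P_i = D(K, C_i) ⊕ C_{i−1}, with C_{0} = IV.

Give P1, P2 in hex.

P1: D(K, 0xC) = 0x9; 0x9 ⊕ 0xD = 0x4.
P2: D(K, 0xC) = 0x9; 0x9 ⊕ 0xC = 0x5.

P1 = 0x4, P2 = 0x5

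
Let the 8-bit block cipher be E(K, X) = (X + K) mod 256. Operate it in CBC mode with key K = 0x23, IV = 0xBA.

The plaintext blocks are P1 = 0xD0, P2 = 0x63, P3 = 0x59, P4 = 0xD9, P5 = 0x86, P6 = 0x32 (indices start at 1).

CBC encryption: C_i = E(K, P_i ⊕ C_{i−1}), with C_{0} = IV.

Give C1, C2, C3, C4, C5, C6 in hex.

C1: P1 ⊕ 0xBA = 0x6A; E(K, 0x6A) = 0x8D.
C2: P2 ⊕ 0x8D = 0xEE; E(K, 0xEE) = 0x11.
C3: P3 ⊕ 0x11 = 0x48; E(K, 0x48) = 0x6B.
C4: P4 ⊕ 0x6B = 0xB2; E(K, 0xB2) = 0xD5.
C5: P5 ⊕ 0xD5 = 0x53; E(K, 0x53) = 0x76.
C6: P6 ⊕ 0x76 = 0x44; E(K, 0x44) = 0x67.

C1 = 0x8D, C2 = 0x11, C3 = 0x6B, C4 = 0xD5, C5 = 0x76, C6 = 0x67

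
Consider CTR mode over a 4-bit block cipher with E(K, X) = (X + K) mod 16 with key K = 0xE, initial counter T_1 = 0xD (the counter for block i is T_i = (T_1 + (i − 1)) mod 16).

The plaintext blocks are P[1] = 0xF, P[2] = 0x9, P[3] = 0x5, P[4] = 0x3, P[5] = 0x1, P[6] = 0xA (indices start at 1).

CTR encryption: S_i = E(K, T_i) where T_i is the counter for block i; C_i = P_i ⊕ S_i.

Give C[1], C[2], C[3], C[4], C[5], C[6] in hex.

C[1] = 0x4, C[2] = 0x5, C[3] = 0x8, C[4] = 0xD, C[5] = 0xE, C[6] = 0xA

C[1]: T = 0xD, S = E(K, T) = 0xB; 0xF ⊕ 0xB = 0x4.
C[2]: T = 0xE, S = E(K, T) = 0xC; 0x9 ⊕ 0xC = 0x5.
C[3]: T = 0xF, S = E(K, T) = 0xD; 0x5 ⊕ 0xD = 0x8.
C[4]: T = 0x0, S = E(K, T) = 0xE; 0x3 ⊕ 0xE = 0xD.
C[5]: T = 0x1, S = E(K, T) = 0xF; 0x1 ⊕ 0xF = 0xE.
C[6]: T = 0x2, S = E(K, T) = 0x0; 0xA ⊕ 0x0 = 0xA.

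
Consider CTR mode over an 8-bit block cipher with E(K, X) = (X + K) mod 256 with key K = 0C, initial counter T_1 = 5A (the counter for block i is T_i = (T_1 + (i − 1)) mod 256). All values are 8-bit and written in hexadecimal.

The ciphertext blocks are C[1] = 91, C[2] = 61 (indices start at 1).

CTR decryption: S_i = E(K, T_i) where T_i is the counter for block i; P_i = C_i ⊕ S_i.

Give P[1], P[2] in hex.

P[1]: T = 5A, S = E(K, T) = 66; 91 ⊕ 66 = F7.
P[2]: T = 5B, S = E(K, T) = 67; 61 ⊕ 67 = 06.

P[1] = F7, P[2] = 06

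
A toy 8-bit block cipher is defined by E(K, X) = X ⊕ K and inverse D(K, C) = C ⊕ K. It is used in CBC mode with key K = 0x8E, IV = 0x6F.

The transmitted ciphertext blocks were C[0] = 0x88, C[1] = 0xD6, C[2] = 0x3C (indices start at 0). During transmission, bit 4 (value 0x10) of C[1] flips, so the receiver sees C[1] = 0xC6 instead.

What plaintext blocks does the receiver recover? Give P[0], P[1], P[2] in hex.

CBC decryption: P_i = D(K, C_i) ⊕ C_{i−1}, with C_{−1} = IV.
Only C[1] changed, to 0xC6. In CBC, a change in C_i garbles P_i and flips the same bit in P_{i+1}. Decrypting the received ciphertext:
P[0]: D(K, 0x88) = 0x06; 0x06 ⊕ 0x6F = 0x69.
P[1]: D(K, 0xC6) = 0x48; 0x48 ⊕ 0x88 = 0xC0.
P[2]: D(K, 0x3C) = 0xB2; 0xB2 ⊕ 0xC6 = 0x74.
Blocks that differ from the original plaintext: P[1], P[2].

P[0] = 0x69, P[1] = 0xC0, P[2] = 0x74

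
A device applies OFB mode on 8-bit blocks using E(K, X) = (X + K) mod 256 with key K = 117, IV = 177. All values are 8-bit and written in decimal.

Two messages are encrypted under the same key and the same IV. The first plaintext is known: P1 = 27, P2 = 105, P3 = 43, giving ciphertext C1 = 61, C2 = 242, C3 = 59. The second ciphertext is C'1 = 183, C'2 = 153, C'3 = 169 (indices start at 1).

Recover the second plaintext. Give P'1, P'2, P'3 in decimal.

P'1 = 145, P'2 = 2, P'3 = 185

In OFB with a reused IV, both messages share the same keystream S_i, so C_i ⊕ C'_i = P_i ⊕ P'_i and thus P'_i = P_i ⊕ C_i ⊕ C'_i.
P'1: 27 ⊕ 61 ⊕ 183 = 145.
P'2: 105 ⊕ 242 ⊕ 153 = 2.
P'3: 43 ⊕ 59 ⊕ 169 = 185.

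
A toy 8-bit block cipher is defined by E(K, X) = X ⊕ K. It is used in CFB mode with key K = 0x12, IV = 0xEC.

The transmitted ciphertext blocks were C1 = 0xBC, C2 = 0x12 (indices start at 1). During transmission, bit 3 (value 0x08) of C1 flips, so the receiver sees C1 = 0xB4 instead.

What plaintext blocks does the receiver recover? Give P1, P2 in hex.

P1 = 0x4A, P2 = 0xB4

CFB decryption: P_i = C_i ⊕ E(K, C_{i−1}), with C_{0} = IV.
Only C1 changed, to 0xB4. In CFB, a change in C_i flips the same bit in P_i and garbles P_{i+1}. Decrypting the received ciphertext:
P1: E(K, 0xEC) = 0xFE; 0xB4 ⊕ 0xFE = 0x4A.
P2: E(K, 0xB4) = 0xA6; 0x12 ⊕ 0xA6 = 0xB4.
Blocks that differ from the original plaintext: P1, P2.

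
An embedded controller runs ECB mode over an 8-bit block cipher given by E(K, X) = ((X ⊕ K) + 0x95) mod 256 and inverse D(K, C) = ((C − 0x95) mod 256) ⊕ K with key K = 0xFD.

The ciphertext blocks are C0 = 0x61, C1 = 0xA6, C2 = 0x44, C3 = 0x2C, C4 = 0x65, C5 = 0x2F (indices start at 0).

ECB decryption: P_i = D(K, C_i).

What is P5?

P5: D(K, 0x2F) = 0x67.

P5 = 0x67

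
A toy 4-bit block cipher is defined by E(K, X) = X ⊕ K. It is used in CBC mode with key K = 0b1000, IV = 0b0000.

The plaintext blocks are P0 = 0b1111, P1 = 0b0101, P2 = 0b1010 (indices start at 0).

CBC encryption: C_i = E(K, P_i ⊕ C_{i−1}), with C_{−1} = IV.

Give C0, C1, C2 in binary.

C0 = 0b0111, C1 = 0b1010, C2 = 0b1000

C0: P0 ⊕ 0b0000 = 0b1111; E(K, 0b1111) = 0b0111.
C1: P1 ⊕ 0b0111 = 0b0010; E(K, 0b0010) = 0b1010.
C2: P2 ⊕ 0b1010 = 0b0000; E(K, 0b0000) = 0b1000.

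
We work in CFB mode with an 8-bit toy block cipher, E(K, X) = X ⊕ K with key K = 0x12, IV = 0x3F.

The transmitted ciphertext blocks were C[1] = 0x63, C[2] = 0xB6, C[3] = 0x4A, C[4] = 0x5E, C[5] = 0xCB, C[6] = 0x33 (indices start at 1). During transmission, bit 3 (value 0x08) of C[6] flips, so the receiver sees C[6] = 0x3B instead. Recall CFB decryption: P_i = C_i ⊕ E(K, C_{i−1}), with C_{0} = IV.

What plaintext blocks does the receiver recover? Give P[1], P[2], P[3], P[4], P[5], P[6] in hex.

P[1] = 0x4E, P[2] = 0xC7, P[3] = 0xEE, P[4] = 0x06, P[5] = 0x87, P[6] = 0xE2

Only C[6] changed, to 0x3B. In CFB, a change in C_i flips the same bit in P_i and garbles P_{i+1}. Decrypting the received ciphertext:
P[1]: E(K, 0x3F) = 0x2D; 0x63 ⊕ 0x2D = 0x4E.
P[2]: E(K, 0x63) = 0x71; 0xB6 ⊕ 0x71 = 0xC7.
P[3]: E(K, 0xB6) = 0xA4; 0x4A ⊕ 0xA4 = 0xEE.
P[4]: E(K, 0x4A) = 0x58; 0x5E ⊕ 0x58 = 0x06.
P[5]: E(K, 0x5E) = 0x4C; 0xCB ⊕ 0x4C = 0x87.
P[6]: E(K, 0xCB) = 0xD9; 0x3B ⊕ 0xD9 = 0xE2.
Blocks that differ from the original plaintext: P[6].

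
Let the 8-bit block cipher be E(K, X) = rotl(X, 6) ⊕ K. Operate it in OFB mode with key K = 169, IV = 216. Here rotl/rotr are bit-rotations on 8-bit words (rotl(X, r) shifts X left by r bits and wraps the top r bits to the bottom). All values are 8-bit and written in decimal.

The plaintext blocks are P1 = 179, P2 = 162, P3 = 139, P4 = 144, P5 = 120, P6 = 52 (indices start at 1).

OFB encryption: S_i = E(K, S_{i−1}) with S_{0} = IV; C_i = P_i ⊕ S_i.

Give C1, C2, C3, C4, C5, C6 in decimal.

C1 = 44, C2 = 236, C3 = 177, C4 = 183, C5 = 24, C6 = 133

C1: S = E(K, 216) = 159; 179 ⊕ 159 = 44.
C2: S = E(K, 159) = 78; 162 ⊕ 78 = 236.
C3: S = E(K, 78) = 58; 139 ⊕ 58 = 177.
C4: S = E(K, 58) = 39; 144 ⊕ 39 = 183.
C5: S = E(K, 39) = 96; 120 ⊕ 96 = 24.
C6: S = E(K, 96) = 177; 52 ⊕ 177 = 133.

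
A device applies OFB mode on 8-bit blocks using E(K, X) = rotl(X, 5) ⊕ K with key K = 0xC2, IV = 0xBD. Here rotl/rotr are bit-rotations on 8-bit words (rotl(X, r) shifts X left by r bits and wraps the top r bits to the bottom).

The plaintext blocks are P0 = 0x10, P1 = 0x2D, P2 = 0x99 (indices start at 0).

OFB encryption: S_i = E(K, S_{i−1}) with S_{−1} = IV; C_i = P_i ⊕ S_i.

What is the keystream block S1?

0x6C

C0: S = E(K, 0xBD) = 0x75; 0x10 ⊕ 0x75 = 0x65.
C1: S = E(K, 0x75) = 0x6C; 0x2D ⊕ 0x6C = 0x41.
So S1 = 0x6C.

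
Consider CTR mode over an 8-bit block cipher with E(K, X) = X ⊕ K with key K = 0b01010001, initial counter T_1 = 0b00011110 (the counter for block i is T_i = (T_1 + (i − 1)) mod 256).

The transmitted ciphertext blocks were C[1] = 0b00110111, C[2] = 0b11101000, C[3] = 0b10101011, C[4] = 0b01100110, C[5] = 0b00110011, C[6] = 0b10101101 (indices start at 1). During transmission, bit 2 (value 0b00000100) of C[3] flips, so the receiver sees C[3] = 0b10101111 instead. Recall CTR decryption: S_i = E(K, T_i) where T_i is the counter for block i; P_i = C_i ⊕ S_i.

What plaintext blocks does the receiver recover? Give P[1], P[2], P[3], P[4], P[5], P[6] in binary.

Only C[3] changed, to 0b10101111. In CTR, a change in C_i flips the same bit in P_i only; the keystream is unaffected. Decrypting the received ciphertext:
P[1]: T = 0b00011110, S = E(K, T) = 0b01001111; 0b00110111 ⊕ 0b01001111 = 0b01111000.
P[2]: T = 0b00011111, S = E(K, T) = 0b01001110; 0b11101000 ⊕ 0b01001110 = 0b10100110.
P[3]: T = 0b00100000, S = E(K, T) = 0b01110001; 0b10101111 ⊕ 0b01110001 = 0b11011110.
P[4]: T = 0b00100001, S = E(K, T) = 0b01110000; 0b01100110 ⊕ 0b01110000 = 0b00010110.
P[5]: T = 0b00100010, S = E(K, T) = 0b01110011; 0b00110011 ⊕ 0b01110011 = 0b01000000.
P[6]: T = 0b00100011, S = E(K, T) = 0b01110010; 0b10101101 ⊕ 0b01110010 = 0b11011111.
Blocks that differ from the original plaintext: P[3].

P[1] = 0b01111000, P[2] = 0b10100110, P[3] = 0b11011110, P[4] = 0b00010110, P[5] = 0b01000000, P[6] = 0b11011111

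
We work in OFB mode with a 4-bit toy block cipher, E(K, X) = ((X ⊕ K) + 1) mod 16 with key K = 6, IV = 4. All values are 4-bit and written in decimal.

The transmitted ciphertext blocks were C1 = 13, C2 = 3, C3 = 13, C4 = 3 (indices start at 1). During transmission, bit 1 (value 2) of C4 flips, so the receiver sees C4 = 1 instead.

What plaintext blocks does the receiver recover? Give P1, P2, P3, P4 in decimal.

OFB decryption: S_i = E(K, S_{i−1}) with S_{0} = IV; P_i = C_i ⊕ S_i.
Only C4 changed, to 1. In OFB, a change in C_i flips the same bit in P_i only; the keystream is unaffected. Decrypting the received ciphertext:
P1: S = E(K, 4) = 3; 13 ⊕ 3 = 14.
P2: S = E(K, 3) = 6; 3 ⊕ 6 = 5.
P3: S = E(K, 6) = 1; 13 ⊕ 1 = 12.
P4: S = E(K, 1) = 8; 1 ⊕ 8 = 9.
Blocks that differ from the original plaintext: P4.

P1 = 14, P2 = 5, P3 = 12, P4 = 9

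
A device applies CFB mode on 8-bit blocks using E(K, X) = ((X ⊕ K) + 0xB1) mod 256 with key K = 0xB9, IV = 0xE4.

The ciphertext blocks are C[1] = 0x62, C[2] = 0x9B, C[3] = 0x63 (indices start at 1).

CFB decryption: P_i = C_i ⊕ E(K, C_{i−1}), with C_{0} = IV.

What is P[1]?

P[1]: E(K, 0xE4) = 0x0E; 0x62 ⊕ 0x0E = 0x6C.

P[1] = 0x6C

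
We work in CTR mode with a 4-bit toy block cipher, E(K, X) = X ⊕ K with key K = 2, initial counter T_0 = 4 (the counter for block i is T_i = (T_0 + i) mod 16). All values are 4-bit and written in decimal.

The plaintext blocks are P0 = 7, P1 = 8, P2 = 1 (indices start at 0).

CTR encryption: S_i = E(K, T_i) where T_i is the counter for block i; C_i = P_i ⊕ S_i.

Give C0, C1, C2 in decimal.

C0 = 1, C1 = 15, C2 = 5

C0: T = 4, S = E(K, T) = 6; 7 ⊕ 6 = 1.
C1: T = 5, S = E(K, T) = 7; 8 ⊕ 7 = 15.
C2: T = 6, S = E(K, T) = 4; 1 ⊕ 4 = 5.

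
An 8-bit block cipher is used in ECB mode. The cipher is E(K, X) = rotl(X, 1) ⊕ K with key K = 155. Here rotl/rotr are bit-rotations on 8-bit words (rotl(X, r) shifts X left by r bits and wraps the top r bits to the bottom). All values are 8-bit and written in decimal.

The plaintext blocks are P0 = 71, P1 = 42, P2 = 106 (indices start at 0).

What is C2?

ECB encryption: C_i = E(K, P_i).
C2: E(K, 106) = 79.

C2 = 79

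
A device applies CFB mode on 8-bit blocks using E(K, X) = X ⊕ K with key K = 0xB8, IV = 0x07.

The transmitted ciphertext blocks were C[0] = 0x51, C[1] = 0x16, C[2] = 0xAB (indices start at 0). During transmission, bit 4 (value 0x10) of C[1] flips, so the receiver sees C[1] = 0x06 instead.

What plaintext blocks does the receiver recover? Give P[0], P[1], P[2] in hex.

CFB decryption: P_i = C_i ⊕ E(K, C_{i−1}), with C_{−1} = IV.
Only C[1] changed, to 0x06. In CFB, a change in C_i flips the same bit in P_i and garbles P_{i+1}. Decrypting the received ciphertext:
P[0]: E(K, 0x07) = 0xBF; 0x51 ⊕ 0xBF = 0xEE.
P[1]: E(K, 0x51) = 0xE9; 0x06 ⊕ 0xE9 = 0xEF.
P[2]: E(K, 0x06) = 0xBE; 0xAB ⊕ 0xBE = 0x15.
Blocks that differ from the original plaintext: P[1], P[2].

P[0] = 0xEE, P[1] = 0xEF, P[2] = 0x15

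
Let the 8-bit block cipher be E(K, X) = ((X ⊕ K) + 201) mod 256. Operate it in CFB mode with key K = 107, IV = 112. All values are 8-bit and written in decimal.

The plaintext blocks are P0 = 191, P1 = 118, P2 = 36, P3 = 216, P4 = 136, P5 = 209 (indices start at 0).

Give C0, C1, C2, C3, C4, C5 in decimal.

CFB encryption: C_i = P_i ⊕ E(K, C_{i−1}), with C_{−1} = IV.
C0: E(K, 112) = 228; 191 ⊕ 228 = 91.
C1: E(K, 91) = 249; 118 ⊕ 249 = 143.
C2: E(K, 143) = 173; 36 ⊕ 173 = 137.
C3: E(K, 137) = 171; 216 ⊕ 171 = 115.
C4: E(K, 115) = 225; 136 ⊕ 225 = 105.
C5: E(K, 105) = 203; 209 ⊕ 203 = 26.

C0 = 91, C1 = 143, C2 = 137, C3 = 115, C4 = 105, C5 = 26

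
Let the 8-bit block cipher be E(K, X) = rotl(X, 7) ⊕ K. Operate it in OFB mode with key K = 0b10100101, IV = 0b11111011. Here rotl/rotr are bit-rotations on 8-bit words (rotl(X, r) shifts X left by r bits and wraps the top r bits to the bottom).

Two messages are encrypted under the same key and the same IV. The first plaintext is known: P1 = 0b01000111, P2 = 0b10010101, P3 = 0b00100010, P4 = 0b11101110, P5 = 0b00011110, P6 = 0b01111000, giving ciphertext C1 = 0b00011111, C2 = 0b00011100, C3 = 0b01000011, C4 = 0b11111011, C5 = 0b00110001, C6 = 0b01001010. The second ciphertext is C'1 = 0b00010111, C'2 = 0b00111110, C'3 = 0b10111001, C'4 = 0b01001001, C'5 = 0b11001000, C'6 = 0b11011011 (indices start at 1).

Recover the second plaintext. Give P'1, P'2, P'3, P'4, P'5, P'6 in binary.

In OFB with a reused IV, both messages share the same keystream S_i, so C_i ⊕ C'_i = P_i ⊕ P'_i and thus P'_i = P_i ⊕ C_i ⊕ C'_i.
P'1: 0b01000111 ⊕ 0b00011111 ⊕ 0b00010111 = 0b01001111.
P'2: 0b10010101 ⊕ 0b00011100 ⊕ 0b00111110 = 0b10110111.
P'3: 0b00100010 ⊕ 0b01000011 ⊕ 0b10111001 = 0b11011000.
P'4: 0b11101110 ⊕ 0b11111011 ⊕ 0b01001001 = 0b01011100.
P'5: 0b00011110 ⊕ 0b00110001 ⊕ 0b11001000 = 0b11100111.
P'6: 0b01111000 ⊕ 0b01001010 ⊕ 0b11011011 = 0b11101001.

P'1 = 0b01001111, P'2 = 0b10110111, P'3 = 0b11011000, P'4 = 0b01011100, P'5 = 0b11100111, P'6 = 0b11101001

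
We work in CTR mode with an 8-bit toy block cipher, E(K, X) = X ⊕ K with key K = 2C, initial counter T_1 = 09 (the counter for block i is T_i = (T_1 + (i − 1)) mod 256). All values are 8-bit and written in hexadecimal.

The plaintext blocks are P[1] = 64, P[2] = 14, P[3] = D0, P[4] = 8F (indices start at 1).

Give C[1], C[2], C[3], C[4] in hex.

CTR encryption: S_i = E(K, T_i) where T_i is the counter for block i; C_i = P_i ⊕ S_i.
C[1]: T = 09, S = E(K, T) = 25; 64 ⊕ 25 = 41.
C[2]: T = 0A, S = E(K, T) = 26; 14 ⊕ 26 = 32.
C[3]: T = 0B, S = E(K, T) = 27; D0 ⊕ 27 = F7.
C[4]: T = 0C, S = E(K, T) = 20; 8F ⊕ 20 = AF.

C[1] = 41, C[2] = 32, C[3] = F7, C[4] = AF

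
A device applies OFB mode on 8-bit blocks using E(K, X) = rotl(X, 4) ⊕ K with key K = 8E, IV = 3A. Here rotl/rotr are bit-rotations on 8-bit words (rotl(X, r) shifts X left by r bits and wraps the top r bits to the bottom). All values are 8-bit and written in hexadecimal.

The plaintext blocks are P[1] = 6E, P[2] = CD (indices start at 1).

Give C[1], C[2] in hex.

OFB encryption: S_i = E(K, S_{i−1}) with S_{0} = IV; C_i = P_i ⊕ S_i.
C[1]: S = E(K, 3A) = 2D; 6E ⊕ 2D = 43.
C[2]: S = E(K, 2D) = 5C; CD ⊕ 5C = 91.

C[1] = 43, C[2] = 91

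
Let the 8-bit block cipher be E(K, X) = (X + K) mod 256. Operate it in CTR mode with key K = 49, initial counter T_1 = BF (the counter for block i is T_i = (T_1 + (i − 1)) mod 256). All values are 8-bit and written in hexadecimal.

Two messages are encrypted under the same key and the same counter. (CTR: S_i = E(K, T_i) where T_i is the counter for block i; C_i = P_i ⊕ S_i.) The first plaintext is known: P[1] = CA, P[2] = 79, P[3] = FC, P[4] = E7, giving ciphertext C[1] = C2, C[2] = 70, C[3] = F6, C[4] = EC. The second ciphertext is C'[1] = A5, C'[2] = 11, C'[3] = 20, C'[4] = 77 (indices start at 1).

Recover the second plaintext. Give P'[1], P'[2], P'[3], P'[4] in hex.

P'[1] = AD, P'[2] = 18, P'[3] = 2A, P'[4] = 7C

In CTR with a reused counter, both messages share the same keystream S_i, so C_i ⊕ C'_i = P_i ⊕ P'_i and thus P'_i = P_i ⊕ C_i ⊕ C'_i.
P'[1]: CA ⊕ C2 ⊕ A5 = AD.
P'[2]: 79 ⊕ 70 ⊕ 11 = 18.
P'[3]: FC ⊕ F6 ⊕ 20 = 2A.
P'[4]: E7 ⊕ EC ⊕ 77 = 7C.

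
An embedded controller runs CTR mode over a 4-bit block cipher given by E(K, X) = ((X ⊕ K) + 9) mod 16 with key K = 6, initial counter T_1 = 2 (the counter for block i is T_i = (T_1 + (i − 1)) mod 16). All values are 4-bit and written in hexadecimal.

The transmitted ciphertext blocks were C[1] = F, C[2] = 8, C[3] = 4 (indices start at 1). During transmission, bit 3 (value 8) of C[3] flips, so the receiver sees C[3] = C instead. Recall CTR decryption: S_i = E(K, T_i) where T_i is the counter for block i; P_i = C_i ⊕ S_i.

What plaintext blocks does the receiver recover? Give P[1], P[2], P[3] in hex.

Only C[3] changed, to C. In CTR, a change in C_i flips the same bit in P_i only; the keystream is unaffected. Decrypting the received ciphertext:
P[1]: T = 2, S = E(K, T) = D; F ⊕ D = 2.
P[2]: T = 3, S = E(K, T) = E; 8 ⊕ E = 6.
P[3]: T = 4, S = E(K, T) = B; C ⊕ B = 7.
Blocks that differ from the original plaintext: P[3].

P[1] = 2, P[2] = 6, P[3] = 7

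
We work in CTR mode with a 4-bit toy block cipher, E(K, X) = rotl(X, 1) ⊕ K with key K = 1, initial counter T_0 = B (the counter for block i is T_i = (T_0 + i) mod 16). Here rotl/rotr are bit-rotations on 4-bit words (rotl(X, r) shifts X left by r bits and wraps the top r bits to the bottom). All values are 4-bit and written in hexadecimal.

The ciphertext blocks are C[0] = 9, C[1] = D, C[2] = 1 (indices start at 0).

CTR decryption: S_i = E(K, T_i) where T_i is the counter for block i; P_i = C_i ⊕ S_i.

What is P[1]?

P[1] = 5

P[1]: T = C, S = E(K, T) = 8; D ⊕ 8 = 5.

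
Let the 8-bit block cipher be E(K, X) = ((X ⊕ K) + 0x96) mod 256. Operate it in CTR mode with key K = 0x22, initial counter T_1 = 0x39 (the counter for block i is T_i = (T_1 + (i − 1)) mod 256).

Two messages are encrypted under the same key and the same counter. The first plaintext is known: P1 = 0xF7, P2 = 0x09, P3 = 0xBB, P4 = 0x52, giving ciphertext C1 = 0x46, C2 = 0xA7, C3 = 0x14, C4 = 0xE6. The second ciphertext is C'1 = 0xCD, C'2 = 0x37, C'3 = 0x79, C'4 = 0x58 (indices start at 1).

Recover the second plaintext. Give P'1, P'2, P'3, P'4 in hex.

In CTR with a reused counter, both messages share the same keystream S_i, so C_i ⊕ C'_i = P_i ⊕ P'_i and thus P'_i = P_i ⊕ C_i ⊕ C'_i.
P'1: 0xF7 ⊕ 0x46 ⊕ 0xCD = 0x7C.
P'2: 0x09 ⊕ 0xA7 ⊕ 0x37 = 0x99.
P'3: 0xBB ⊕ 0x14 ⊕ 0x79 = 0xD6.
P'4: 0x52 ⊕ 0xE6 ⊕ 0x58 = 0xEC.

P'1 = 0x7C, P'2 = 0x99, P'3 = 0xD6, P'4 = 0xEC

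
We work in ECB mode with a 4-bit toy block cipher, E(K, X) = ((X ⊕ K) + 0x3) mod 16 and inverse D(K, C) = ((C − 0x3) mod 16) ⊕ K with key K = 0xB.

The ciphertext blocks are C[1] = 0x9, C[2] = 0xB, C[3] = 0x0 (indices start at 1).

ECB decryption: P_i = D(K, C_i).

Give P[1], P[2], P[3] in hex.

P[1] = 0xD, P[2] = 0x3, P[3] = 0x6

P[1]: D(K, 0x9) = 0xD.
P[2]: D(K, 0xB) = 0x3.
P[3]: D(K, 0x0) = 0x6.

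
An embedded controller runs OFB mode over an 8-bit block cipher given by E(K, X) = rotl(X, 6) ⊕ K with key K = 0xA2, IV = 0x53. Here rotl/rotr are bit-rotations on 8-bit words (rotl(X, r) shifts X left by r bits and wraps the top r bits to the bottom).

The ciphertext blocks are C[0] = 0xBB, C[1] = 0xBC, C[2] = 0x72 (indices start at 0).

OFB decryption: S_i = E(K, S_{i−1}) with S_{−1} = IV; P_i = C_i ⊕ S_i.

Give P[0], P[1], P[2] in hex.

P[0]: S = E(K, 0x53) = 0x76; 0xBB ⊕ 0x76 = 0xCD.
P[1]: S = E(K, 0x76) = 0x3F; 0xBC ⊕ 0x3F = 0x83.
P[2]: S = E(K, 0x3F) = 0x6D; 0x72 ⊕ 0x6D = 0x1F.

P[0] = 0xCD, P[1] = 0x83, P[2] = 0x1F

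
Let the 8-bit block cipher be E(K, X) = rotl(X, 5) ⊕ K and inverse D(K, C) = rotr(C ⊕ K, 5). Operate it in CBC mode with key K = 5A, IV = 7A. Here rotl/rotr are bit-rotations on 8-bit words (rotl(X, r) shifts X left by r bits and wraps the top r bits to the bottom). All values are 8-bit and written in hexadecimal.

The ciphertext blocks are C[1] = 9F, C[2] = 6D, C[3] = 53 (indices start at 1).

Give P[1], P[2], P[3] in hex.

P[1] = 54, P[2] = 26, P[3] = 25

CBC decryption: P_i = D(K, C_i) ⊕ C_{i−1}, with C_{0} = IV.
P[1]: D(K, 9F) = 2E; 2E ⊕ 7A = 54.
P[2]: D(K, 6D) = B9; B9 ⊕ 9F = 26.
P[3]: D(K, 53) = 48; 48 ⊕ 6D = 25.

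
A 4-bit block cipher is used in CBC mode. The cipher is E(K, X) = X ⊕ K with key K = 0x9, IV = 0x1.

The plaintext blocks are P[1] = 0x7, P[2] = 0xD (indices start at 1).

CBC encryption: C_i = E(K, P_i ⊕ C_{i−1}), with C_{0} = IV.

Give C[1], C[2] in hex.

C[1] = 0xF, C[2] = 0xB

C[1]: P[1] ⊕ 0x1 = 0x6; E(K, 0x6) = 0xF.
C[2]: P[2] ⊕ 0xF = 0x2; E(K, 0x2) = 0xB.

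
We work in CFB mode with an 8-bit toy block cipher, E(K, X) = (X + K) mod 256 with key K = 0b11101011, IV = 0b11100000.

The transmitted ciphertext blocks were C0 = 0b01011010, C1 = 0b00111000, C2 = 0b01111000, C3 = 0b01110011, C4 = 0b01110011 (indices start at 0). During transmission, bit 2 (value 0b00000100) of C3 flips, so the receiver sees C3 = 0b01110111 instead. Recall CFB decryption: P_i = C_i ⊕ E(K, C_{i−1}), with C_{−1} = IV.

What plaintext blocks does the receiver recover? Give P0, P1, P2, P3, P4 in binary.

P0 = 0b10010001, P1 = 0b01111101, P2 = 0b01011011, P3 = 0b00010100, P4 = 0b00010001

Only C3 changed, to 0b01110111. In CFB, a change in C_i flips the same bit in P_i and garbles P_{i+1}. Decrypting the received ciphertext:
P0: E(K, 0b11100000) = 0b11001011; 0b01011010 ⊕ 0b11001011 = 0b10010001.
P1: E(K, 0b01011010) = 0b01000101; 0b00111000 ⊕ 0b01000101 = 0b01111101.
P2: E(K, 0b00111000) = 0b00100011; 0b01111000 ⊕ 0b00100011 = 0b01011011.
P3: E(K, 0b01111000) = 0b01100011; 0b01110111 ⊕ 0b01100011 = 0b00010100.
P4: E(K, 0b01110111) = 0b01100010; 0b01110011 ⊕ 0b01100010 = 0b00010001.
Blocks that differ from the original plaintext: P3, P4.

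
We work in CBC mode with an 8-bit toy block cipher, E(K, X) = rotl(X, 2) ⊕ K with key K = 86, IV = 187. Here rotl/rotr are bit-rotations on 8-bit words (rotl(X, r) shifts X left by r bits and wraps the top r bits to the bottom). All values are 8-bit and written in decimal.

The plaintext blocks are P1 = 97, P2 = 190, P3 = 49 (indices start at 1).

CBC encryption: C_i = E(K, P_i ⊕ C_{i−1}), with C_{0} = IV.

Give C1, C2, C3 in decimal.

C1 = 61, C2 = 88, C3 = 243

C1: P1 ⊕ 187 = 218; E(K, 218) = 61.
C2: P2 ⊕ 61 = 131; E(K, 131) = 88.
C3: P3 ⊕ 88 = 105; E(K, 105) = 243.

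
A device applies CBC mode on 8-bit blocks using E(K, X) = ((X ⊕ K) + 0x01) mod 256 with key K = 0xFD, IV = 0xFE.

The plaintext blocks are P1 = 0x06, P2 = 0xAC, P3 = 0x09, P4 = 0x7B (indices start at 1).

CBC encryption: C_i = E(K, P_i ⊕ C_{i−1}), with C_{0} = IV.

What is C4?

C1: P1 ⊕ 0xFE = 0xF8; E(K, 0xF8) = 0x06.
C2: P2 ⊕ 0x06 = 0xAA; E(K, 0xAA) = 0x58.
C3: P3 ⊕ 0x58 = 0x51; E(K, 0x51) = 0xAD.
C4: P4 ⊕ 0xAD = 0xD6; E(K, 0xD6) = 0x2C.

C4 = 0x2C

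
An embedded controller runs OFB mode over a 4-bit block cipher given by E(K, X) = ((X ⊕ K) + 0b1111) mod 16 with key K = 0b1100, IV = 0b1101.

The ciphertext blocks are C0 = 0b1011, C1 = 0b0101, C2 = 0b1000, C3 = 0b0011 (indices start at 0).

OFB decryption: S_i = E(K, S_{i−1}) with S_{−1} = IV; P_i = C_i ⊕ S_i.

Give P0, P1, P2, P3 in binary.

P0 = 0b1011, P1 = 0b1110, P2 = 0b1110, P3 = 0b1010

P0: S = E(K, 0b1101) = 0b0000; 0b1011 ⊕ 0b0000 = 0b1011.
P1: S = E(K, 0b0000) = 0b1011; 0b0101 ⊕ 0b1011 = 0b1110.
P2: S = E(K, 0b1011) = 0b0110; 0b1000 ⊕ 0b0110 = 0b1110.
P3: S = E(K, 0b0110) = 0b1001; 0b0011 ⊕ 0b1001 = 0b1010.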